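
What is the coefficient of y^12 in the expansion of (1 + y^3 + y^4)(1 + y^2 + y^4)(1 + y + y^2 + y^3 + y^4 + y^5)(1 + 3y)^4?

1469

(1 + y^3 + y^4) has coefficients 1,0,0,1,1 for degrees 0…4.
(1 + y^2 + y^4) has coefficients 1,0,1,0,1,0,0,0,0,0,0,0,0 for degrees 0…12.
Multiplying by (1 + y + y^2 + y^3 + y^4 + y^5) gives running coefficients 1,1,2,2,3,3,2,2,1,1,0,0,0 for degrees 0…12.
Finally multiplying by (1 + 3y)^4, the product of all factors after the first has coefficients 1,13,68,188,324,444,578,674,700,580,444,324,189 for degrees 0…12.
[y^12] = 1·189 + 1·580 + 1·700 = 1469.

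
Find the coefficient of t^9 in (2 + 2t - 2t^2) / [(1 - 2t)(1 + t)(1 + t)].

The denominator gives the recurrence a_n = 3a_(n−2) + 2a_(n−3) for n ≥ 3; the numerator fixes a_0 = 2, a_1 = 2, a_2 = 4.
Iterating: 2, 2, 4, 10, 16, 38, 68, 146, 280, 574, so a_9 = 574.

574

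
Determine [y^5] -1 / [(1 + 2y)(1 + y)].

63

Partial fractions give a closed form: a_n = (-2)·(-2)^n + (1)·(-1)^n.
At n = 5: a_5 = 63.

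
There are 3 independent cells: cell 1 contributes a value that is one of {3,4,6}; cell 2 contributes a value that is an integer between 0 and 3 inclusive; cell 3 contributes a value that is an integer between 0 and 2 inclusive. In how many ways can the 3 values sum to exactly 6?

The generating function for the choices is (t^3 + t^4 + t^6)·(1 + t + t^2 + t^3)·(1 + t + t^2); the count is [t^6].
(t^3 + t^4 + t^6) has coefficients 0,0,0,1,1,0,1 for degrees 0…6.
(1 + t + t^2 + t^3) has coefficients 1,1,1,1,0,0,0 for degrees 0…6.
Finally multiplying by (1 + t + t^2), the product of all factors after the first has coefficients 1,2,3,3,2,1,0 for degrees 0…6.
[t^6] = 1·3 + 1·3 + 1·1 = 7.

7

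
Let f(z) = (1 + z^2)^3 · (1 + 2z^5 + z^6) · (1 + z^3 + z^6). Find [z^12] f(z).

(1 + z^2)^3 has coefficients 1,0,3,0,3,0,1 for degrees 0…6.
(1 + 2z^5 + z^6) has coefficients 1,0,0,0,0,2,1,0,0,0,0,0,0 for degrees 0…12.
Finally multiplying by (1 + z^3 + z^6), the product of all factors after the first has coefficients 1,0,0,1,0,2,2,0,2,1,0,2,1 for degrees 0…12.
[z^12] = 1·1 + 3·0 + 3·2 + 1·2 = 9.

9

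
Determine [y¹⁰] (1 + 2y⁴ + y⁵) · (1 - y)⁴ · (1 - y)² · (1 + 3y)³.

(1 + 2y⁴ + y⁵) has coefficients 1,0,0,0,2,1 for degrees 0…5.
(1 - y)⁴ has coefficients 1,-4,6,-4,1,0,0,0,0,0,0 for degrees 0…10.
Multiplying by (1 - y)² gives running coefficients 1,-6,15,-20,15,-6,1,0,0,0,0 for degrees 0…10.
Finally multiplying by (1 + 3y)³, the product of all factors after the first has coefficients 1,3,-12,-20,78,-6,-188,252,-135,27,0 for degrees 0…10.
[y¹⁰] = 1·0 + 2·(-188) + 1·(-6) = -382.

-382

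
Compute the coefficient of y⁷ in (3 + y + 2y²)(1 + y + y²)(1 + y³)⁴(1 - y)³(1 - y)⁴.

120

(3 + y + 2y²) has coefficients 3,1,2 for degrees 0…2.
(1 + y + y²) has coefficients 1,1,1,0,0,0,0,0 for degrees 0…7.
Multiplying by (1 + y³)⁴ gives running coefficients 1,1,1,4,4,4,6,6 for degrees 0…7.
Multiplying by (1 - y)³ gives running coefficients 1,-2,1,3,-6,3,2,-4 for degrees 0…7.
Finally multiplying by (1 - y)⁴, the product of all factors after the first has coefficients 1,-6,15,-17,-3,39,-57,33 for degrees 0…7.
[y⁷] = 3·33 + 1·(-57) + 2·39 = 120.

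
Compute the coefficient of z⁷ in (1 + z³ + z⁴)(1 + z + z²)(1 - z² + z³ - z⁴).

(1 + z³ + z⁴) has coefficients 1,0,0,1,1 for degrees 0…4.
(1 + z + z²) has coefficients 1,1,1,0,0,0,0,0 for degrees 0…7.
Finally multiplying by (1 - z² + z³ - z⁴), the product of all factors after the first has coefficients 1,1,0,0,-1,0,-1,0 for degrees 0…7.
[z⁷] = 1·0 + 1·(-1) + 1·0 = -1.

-1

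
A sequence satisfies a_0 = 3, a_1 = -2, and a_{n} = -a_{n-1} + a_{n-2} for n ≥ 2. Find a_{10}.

212

The ordinary generating function has denominator 1 + x - x^2.
Iterating the recurrence: a_0,…,a_{10} = 3, -2, 5, -7, 12, -19, 31, -50, 81, -131, 212.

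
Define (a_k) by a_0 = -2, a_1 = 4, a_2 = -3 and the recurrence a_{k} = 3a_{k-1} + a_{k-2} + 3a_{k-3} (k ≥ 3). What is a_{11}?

The ordinary generating function has denominator 1 - 3t - t^2 - 3t^3.
Iterating the recurrence: a_0,…,a_{11} = -2, 4, -3, -11, -24, -92, -333, -1163, -4098, -14456, -50955, -179615.

-179615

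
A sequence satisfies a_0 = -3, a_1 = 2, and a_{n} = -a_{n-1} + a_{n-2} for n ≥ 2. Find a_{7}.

50

The ordinary generating function has denominator 1 + y - y^2.
Iterating the recurrence: a_0,…,a_{7} = -3, 2, -5, 7, -12, 19, -31, 50.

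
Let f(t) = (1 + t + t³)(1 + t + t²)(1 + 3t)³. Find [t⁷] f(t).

54

(1 + t + t³) has coefficients 1,1,0,1 for degrees 0…3.
(1 + t + t²) has coefficients 1,1,1,0,0,0,0,0 for degrees 0…7.
Finally multiplying by (1 + 3t)³, the product of all factors after the first has coefficients 1,10,37,63,54,27,0,0 for degrees 0…7.
[t⁷] = 1·0 + 1·0 + 1·54 = 54.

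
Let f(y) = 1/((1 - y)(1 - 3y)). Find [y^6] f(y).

1093

Partial fractions give a closed form: a_n = (-1/2)·1^n + (3/2)·3^n.
At n = 6: a_6 = 1093.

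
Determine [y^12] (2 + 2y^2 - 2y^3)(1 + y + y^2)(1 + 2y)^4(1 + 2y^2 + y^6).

(2 + 2y^2 - 2y^3) has coefficients 2,0,2,-2 for degrees 0…3.
(1 + y + y^2) has coefficients 1,1,1,0,0,0,0,0,0,0,0,0,0 for degrees 0…12.
Multiplying by (1 + 2y)^4 gives running coefficients 1,9,33,64,72,48,16,0,0,0,0,0,0 for degrees 0…12.
Finally multiplying by (1 + 2y^2 + y^6), the product of all factors after the first has coefficients 1,9,35,82,138,176,161,105,65,64,72,48,16 for degrees 0…12.
[y^12] = 2·16 + 2·72 − 2·64 = 48.

48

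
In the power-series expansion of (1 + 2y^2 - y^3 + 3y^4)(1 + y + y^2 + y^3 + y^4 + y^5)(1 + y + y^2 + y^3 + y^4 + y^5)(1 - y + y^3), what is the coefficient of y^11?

(1 + 2y^2 - y^3 + 3y^4) has coefficients 1,0,2,-1,3 for degrees 0…4.
(1 + y + y^2 + y^3 + y^4 + y^5) has coefficients 1,1,1,1,1,1,0,0,0,0,0,0 for degrees 0…11.
Multiplying by (1 + y + y^2 + y^3 + y^4 + y^5) gives running coefficients 1,2,3,4,5,6,5,4,3,2,1,0 for degrees 0…11.
Finally multiplying by (1 - y + y^3), the product of all factors after the first has coefficients 1,1,1,2,3,4,3,4,5,4,3,2 for degrees 0…11.
[y^11] = 1·2 + 2·4 − 1·5 + 3·4 = 17.

17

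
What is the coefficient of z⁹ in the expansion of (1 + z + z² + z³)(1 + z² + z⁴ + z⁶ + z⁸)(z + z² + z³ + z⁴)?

8

(1 + z + z² + z³) has coefficients 1,1,1,1 for degrees 0…3.
(1 + z² + z⁴ + z⁶ + z⁸) has coefficients 1,0,1,0,1,0,1,0,1,0 for degrees 0…9.
Finally multiplying by (z + z² + z³ + z⁴), the product of all factors after the first has coefficients 0,1,1,2,2,2,2,2,2,2 for degrees 0…9.
[z⁹] = 1·2 + 1·2 + 1·2 + 1·2 = 8.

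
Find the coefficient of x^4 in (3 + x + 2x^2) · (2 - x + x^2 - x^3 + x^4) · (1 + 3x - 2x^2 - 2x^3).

(3 + x + 2x^2) has coefficients 3,1,2 for degrees 0…2.
(2 - x + x^2 - x^3 + x^4) has coefficients 2,-1,1,-1,1 for degrees 0…4.
Finally multiplying by (1 + 3x - 2x^2 - 2x^3), the product of all factors after the first has coefficients 2,5,-6,0,-2 for degrees 0…4.
[x^4] = 3·(-2) + 1·0 + 2·(-6) = -18.

-18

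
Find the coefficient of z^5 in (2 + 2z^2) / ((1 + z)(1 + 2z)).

The denominator gives the recurrence a_n = −3a_(n−1) − 2a_(n−2) for n ≥ 3; the numerator fixes a_0 = 2, a_1 = -6, a_2 = 16.
Iterating: 2, -6, 16, -36, 76, -156, so a_5 = -156.

-156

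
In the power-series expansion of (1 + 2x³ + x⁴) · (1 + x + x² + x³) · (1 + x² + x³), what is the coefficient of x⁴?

5

(1 + 2x³ + x⁴) has coefficients 1,0,0,2,1 for degrees 0…4.
(1 + x + x² + x³) has coefficients 1,1,1,1,0 for degrees 0…4.
Finally multiplying by (1 + x² + x³), the product of all factors after the first has coefficients 1,1,2,3,2 for degrees 0…4.
[x⁴] = 1·2 + 2·1 + 1·1 = 5.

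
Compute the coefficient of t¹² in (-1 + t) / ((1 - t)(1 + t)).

Partial fractions give a closed form: a_n = (-1)·(-1)^n.
At n = 12: a_12 = -1.

-1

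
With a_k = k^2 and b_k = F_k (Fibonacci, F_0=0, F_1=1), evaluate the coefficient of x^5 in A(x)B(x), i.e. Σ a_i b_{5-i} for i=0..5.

The convolution is the x^5 coefficient of A(x)B(x).
Σ = 0·5 + 1·3 + 4·2 + 9·1 + 16·1 + 25·0 = 36.

36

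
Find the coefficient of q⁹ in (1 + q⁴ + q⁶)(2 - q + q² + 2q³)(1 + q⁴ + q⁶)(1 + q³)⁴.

(1 + q⁴ + q⁶) has coefficients 1,0,0,0,1,0,1 for degrees 0…6.
(2 - q + q² + 2q³) has coefficients 2,-1,1,2,0,0,0,0,0,0 for degrees 0…9.
Multiplying by (1 + q⁴ + q⁶) gives running coefficients 2,-1,1,2,2,-1,3,1,1,2 for degrees 0…9.
Finally multiplying by (1 + q³)⁴, the product of all factors after the first has coefficients 2,-1,1,10,-2,3,23,3,3,34 for degrees 0…9.
[q⁹] = 1·34 + 1·3 + 1·10 = 47.

47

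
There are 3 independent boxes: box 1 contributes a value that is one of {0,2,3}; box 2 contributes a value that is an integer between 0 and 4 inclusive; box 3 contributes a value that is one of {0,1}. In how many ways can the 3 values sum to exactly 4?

The generating function for the choices is (1 + t² + t³)·(1 + t + t² + t³ + t⁴)·(1 + t); the count is [t⁴].
(1 + t² + t³) has coefficients 1,0,1,1 for degrees 0…3.
(1 + t + t² + t³ + t⁴) has coefficients 1,1,1,1,1 for degrees 0…4.
Finally multiplying by (1 + t), the product of all factors after the first has coefficients 1,2,2,2,2 for degrees 0…4.
[t⁴] = 1·2 + 1·2 + 1·2 = 6.

6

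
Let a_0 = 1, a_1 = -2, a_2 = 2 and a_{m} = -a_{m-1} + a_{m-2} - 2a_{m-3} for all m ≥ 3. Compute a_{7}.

The ordinary generating function has denominator 1 + q - q^2 + 2q^3.
Iterating the recurrence: a_0,…,a_{7} = 1, -2, 2, -6, 12, -22, 46, -92.

-92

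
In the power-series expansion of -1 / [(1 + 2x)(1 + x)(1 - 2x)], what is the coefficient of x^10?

Partial fractions give a closed form: a_n = (-1)·(-2)^n + (1/3)·(-1)^n + (-1/3)·2^n.
At n = 10: a_10 = -1365.

-1365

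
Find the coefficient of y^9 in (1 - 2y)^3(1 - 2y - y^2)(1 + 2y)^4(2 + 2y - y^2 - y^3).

(1 - 2y)^3 has coefficients 1,-6,12,-8 for degrees 0…3.
(1 - 2y - y^2) has coefficients 1,-2,-1,0,0,0,0,0,0,0 for degrees 0…9.
Multiplying by (1 + 2y)^4 gives running coefficients 1,6,7,-24,-72,-64,-16,0,0,0 for degrees 0…9.
Finally multiplying by (2 + 2y - y^2 - y^3), the product of all factors after the first has coefficients 2,14,25,-41,-205,-255,-64,104,80,16 for degrees 0…9.
[y^9] = 1·16 − 6·80 + 12·104 − 8·(-64) = 1296.

1296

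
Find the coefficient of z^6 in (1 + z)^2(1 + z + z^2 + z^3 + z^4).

1

(1 + z)^2 has coefficients 1,2,1 for degrees 0…2.
(1 + z + z^2 + z^3 + z^4) has coefficients 1,1,1,1,1,0,0 for degrees 0…6.
[z^6] = 1·0 + 2·0 + 1·1 = 1.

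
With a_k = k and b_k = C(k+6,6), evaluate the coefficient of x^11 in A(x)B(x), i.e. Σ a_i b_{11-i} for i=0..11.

43758

The convolution is the x^11 coefficient of A(x)B(x).
Σ = 0·12376 + 1·8008 + 2·5005 + 3·3003 + 4·1716 + 5·924 + 6·462 + 7·210 + 8·84 + 9·28 + 10·7 + 11·1 = 43758.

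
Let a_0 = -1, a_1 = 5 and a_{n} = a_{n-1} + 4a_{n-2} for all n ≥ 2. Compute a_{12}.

The ordinary generating function has denominator 1 - x - 4x^2.
Iterating the recurrence: a_0,…,a_{12} = -1, 5, 1, 21, 25, 109, 209, 645, 1481, 4061, 9985, 26229, 66169.

66169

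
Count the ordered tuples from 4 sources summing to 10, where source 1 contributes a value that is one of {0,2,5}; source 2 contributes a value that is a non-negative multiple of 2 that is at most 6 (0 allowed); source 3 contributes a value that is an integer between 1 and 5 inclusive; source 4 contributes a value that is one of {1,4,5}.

17

The generating function for the choices is (1 + t^2 + t^5)·(1 + t^2 + t^4 + t^6)·(t + t^2 + t^3 + t^4 + t^5)·(t + t^4 + t^5); the count is [t^10].
(1 + t^2 + t^5) has coefficients 1,0,1,0,0,1 for degrees 0…5.
(1 + t^2 + t^4 + t^6) has coefficients 1,0,1,0,1,0,1,0,0,0,0 for degrees 0…10.
Multiplying by (t + t^2 + t^3 + t^4 + t^5) gives running coefficients 0,1,1,2,2,3,2,3,2,2,1 for degrees 0…10.
Finally multiplying by (t + t^4 + t^5), the product of all factors after the first has coefficients 0,0,1,1,2,3,5,5,7,7,7 for degrees 0…10.
[t^10] = 1·7 + 1·7 + 1·3 = 17.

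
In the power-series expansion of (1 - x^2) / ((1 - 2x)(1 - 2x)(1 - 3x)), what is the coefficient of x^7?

The denominator gives the recurrence a_n = 7a_(n−1) − 16a_(n−2) + 12a_(n−3) for n ≥ 3; the numerator fixes a_0 = 1, a_1 = 7, a_2 = 32.
Iterating: 1, 7, 32, 124, 440, 1480, 4808, 15256, so a_7 = 15256.

15256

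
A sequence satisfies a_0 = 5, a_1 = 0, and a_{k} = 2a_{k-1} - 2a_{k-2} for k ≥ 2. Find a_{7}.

80

The ordinary generating function has denominator 1 - 2x + 2x^2.
Iterating the recurrence: a_0,…,a_{7} = 5, 0, -10, -20, -20, 0, 40, 80.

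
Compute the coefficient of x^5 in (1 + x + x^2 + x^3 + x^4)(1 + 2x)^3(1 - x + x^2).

(1 + x + x^2 + x^3 + x^4) has coefficients 1,1,1,1,1 for degrees 0…4.
(1 + 2x)^3 has coefficients 1,6,12,8,0,0 for degrees 0…5.
Finally multiplying by (1 - x + x^2), the product of all factors after the first has coefficients 1,5,7,2,4,8 for degrees 0…5.
[x^5] = 1·8 + 1·4 + 1·2 + 1·7 + 1·5 = 26.

26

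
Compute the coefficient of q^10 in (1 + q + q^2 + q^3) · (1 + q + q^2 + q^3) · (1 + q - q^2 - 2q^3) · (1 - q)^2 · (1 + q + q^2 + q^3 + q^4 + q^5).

5

(1 + q + q^2 + q^3) has coefficients 1,1,1,1 for degrees 0…3.
(1 + q + q^2 + q^3) has coefficients 1,1,1,1,0,0,0,0,0,0,0 for degrees 0…10.
Multiplying by (1 + q - q^2 - 2q^3) gives running coefficients 1,2,1,-1,-2,-3,-2,0,0,0,0 for degrees 0…10.
Multiplying by (1 - q)^2 gives running coefficients 1,0,-2,-1,1,0,2,1,-2,0,0 for degrees 0…10.
Finally multiplying by (1 + q + q^2 + q^3 + q^4 + q^5), the product of all factors after the first has coefficients 1,1,-1,-2,-1,-1,0,1,1,2,1 for degrees 0…10.
[q^10] = 1·1 + 1·2 + 1·1 + 1·1 = 5.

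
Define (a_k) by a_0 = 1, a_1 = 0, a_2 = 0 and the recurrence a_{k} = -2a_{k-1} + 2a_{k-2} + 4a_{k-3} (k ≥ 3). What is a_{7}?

112

The ordinary generating function has denominator 1 + 2y - 2y^2 - 4y^3.
Iterating the recurrence: a_0,…,a_{7} = 1, 0, 0, 4, -8, 24, -48, 112.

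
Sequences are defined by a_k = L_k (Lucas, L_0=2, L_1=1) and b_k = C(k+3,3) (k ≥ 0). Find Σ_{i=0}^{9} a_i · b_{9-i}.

2992

The convolution is the x^9 coefficient of A(x)B(x).
Σ = 2·220 + 1·165 + 3·120 + 4·84 + 7·56 + 11·35 + 18·20 + 29·10 + 47·4 + 76·1 = 2992.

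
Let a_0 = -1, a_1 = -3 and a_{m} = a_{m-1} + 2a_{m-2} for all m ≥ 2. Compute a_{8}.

The ordinary generating function has denominator 1 - y - 2y^2.
Iterating the recurrence: a_0,…,a_{8} = -1, -3, -5, -11, -21, -43, -85, -171, -341.

-341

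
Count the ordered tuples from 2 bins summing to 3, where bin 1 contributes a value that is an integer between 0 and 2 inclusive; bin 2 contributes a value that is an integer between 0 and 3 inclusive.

The generating function for the choices is (1 + z + z²)·(1 + z + z² + z³); the count is [z³].
(1 + z + z²) has coefficients 1,1,1 for degrees 0…2.
(1 + z + z² + z³) has coefficients 1,1,1,1 for degrees 0…3.
[z³] = 1·1 + 1·1 + 1·1 = 3.

3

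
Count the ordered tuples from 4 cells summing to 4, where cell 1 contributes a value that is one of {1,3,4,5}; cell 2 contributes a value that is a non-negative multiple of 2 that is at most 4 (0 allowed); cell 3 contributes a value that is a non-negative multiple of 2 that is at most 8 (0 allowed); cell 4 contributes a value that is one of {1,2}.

The generating function for the choices is (q + q^3 + q^4 + q^5)·(1 + q^2 + q^4)·(1 + q^2 + q^4 + q^6 + q^8)·(q + q^2); the count is [q^4].
(q + q^3 + q^4 + q^5) has coefficients 0,1,0,1,1 for degrees 0…4.
(1 + q^2 + q^4) has coefficients 1,0,1,0,1 for degrees 0…4.
Multiplying by (1 + q^2 + q^4 + q^6 + q^8) gives running coefficients 1,0,2,0,3 for degrees 0…4.
Finally multiplying by (q + q^2), the product of all factors after the first has coefficients 0,1,1,2,2 for degrees 0…4.
[q^4] = 1·2 + 1·1 + 1·0 = 3.

3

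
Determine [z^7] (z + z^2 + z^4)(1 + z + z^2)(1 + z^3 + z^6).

(z + z^2 + z^4) has coefficients 0,1,1,0,1 for degrees 0…4.
(1 + z + z^2) has coefficients 1,1,1,0,0,0,0,0 for degrees 0…7.
Finally multiplying by (1 + z^3 + z^6), the product of all factors after the first has coefficients 1,1,1,1,1,1,1,1 for degrees 0…7.
[z^7] = 1·1 + 1·1 + 1·1 = 3.

3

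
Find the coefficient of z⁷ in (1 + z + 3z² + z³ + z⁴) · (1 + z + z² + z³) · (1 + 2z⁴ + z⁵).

(1 + z + 3z² + z³ + z⁴) has coefficients 1,1,3,1,1 for degrees 0…4.
(1 + z + z² + z³) has coefficients 1,1,1,1,0,0,0,0 for degrees 0…7.
Finally multiplying by (1 + 2z⁴ + z⁵), the product of all factors after the first has coefficients 1,1,1,1,2,3,3,3 for degrees 0…7.
[z⁷] = 1·3 + 1·3 + 3·3 + 1·2 + 1·1 = 18.

18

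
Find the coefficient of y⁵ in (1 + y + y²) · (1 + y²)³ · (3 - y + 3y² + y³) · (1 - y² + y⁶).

(1 + y + y²) has coefficients 1,1,1 for degrees 0…2.
(1 + y²)³ has coefficients 1,0,3,0,3,0 for degrees 0…5.
Multiplying by (3 - y + 3y² + y³) gives running coefficients 3,-1,12,-2,18,0 for degrees 0…5.
Finally multiplying by (1 - y² + y⁶), the product of all factors after the first has coefficients 3,-1,9,-1,6,2 for degrees 0…5.
[y⁵] = 1·2 + 1·6 + 1·(-1) = 7.

7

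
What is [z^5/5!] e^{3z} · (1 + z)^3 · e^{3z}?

42336

The EGF product rule gives c_5 = Σ_{k_1+k_2+k_3=5} C(5; k_1,k_2,k_3) · ∏ g_i(k_i), where e^{3z} gives (3)^k; (1+z)^3 gives the falling factorial (3)_k; e^{3z} gives (3)^k.
g_1(k) for k = 0…5: 1, 3, 9, 27, 81, 243.
g_2(k) for k = 0…5: 1, 3, 6, 6, 0, 0.
g_3(k) for k = 0…5: 1, 3, 9, 27, 81, 243.
First combine the last two factors: h(k) = Σ_j C(k,j)·g_2(j)·g_3(k−j) for k = 0…5: 1, 6, 33, 168, 801, 3618.
c_5 = Σ_k C(5,k)·g_1(k)·h(5−k) = 1·1·3618 + 5·3·801 + 10·9·168 + 10·27·33 + 5·81·6 + 1·243·1 = 3618 + 12015 + 15120 + 8910 + 2430 + 243 = 42336.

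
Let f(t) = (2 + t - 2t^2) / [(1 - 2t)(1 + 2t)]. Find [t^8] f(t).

The denominator gives the recurrence a_n = 4a_(n−2) for n ≥ 3; the numerator fixes a_0 = 2, a_1 = 1, a_2 = 6.
Iterating: 2, 1, 6, 4, 24, 16, 96, 64, 384, so a_8 = 384.

384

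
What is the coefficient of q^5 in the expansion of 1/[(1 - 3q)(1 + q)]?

The denominator gives the recurrence a_n = 2a_(n−1) + 3a_(n−2) for n ≥ 2; the numerator fixes a_0 = 1, a_1 = 2.
Iterating: 1, 2, 7, 20, 61, 182, so a_5 = 182.

182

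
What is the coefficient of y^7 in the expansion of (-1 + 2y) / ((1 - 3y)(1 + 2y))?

-335

Partial fractions give a closed form: a_n = (-1/5)·3^n + (-4/5)·(-2)^n.
At n = 7: a_7 = -335.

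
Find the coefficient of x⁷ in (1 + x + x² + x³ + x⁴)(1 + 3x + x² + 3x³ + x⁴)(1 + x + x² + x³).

26

(1 + x + x² + x³ + x⁴) has coefficients 1,1,1,1,1 for degrees 0…4.
(1 + 3x + x² + 3x³ + x⁴) has coefficients 1,3,1,3,1,0,0,0 for degrees 0…7.
Finally multiplying by (1 + x + x² + x³), the product of all factors after the first has coefficients 1,4,5,8,8,5,4,1 for degrees 0…7.
[x⁷] = 1·1 + 1·4 + 1·5 + 1·8 + 1·8 = 26.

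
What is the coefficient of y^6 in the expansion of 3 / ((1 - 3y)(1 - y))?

3279

Partial fractions give a closed form: a_n = (9/2)·3^n + (-3/2)·1^n.
At n = 6: a_6 = 3279.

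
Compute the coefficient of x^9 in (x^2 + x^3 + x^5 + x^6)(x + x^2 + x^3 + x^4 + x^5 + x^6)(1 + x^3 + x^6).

(x^2 + x^3 + x^5 + x^6) has coefficients 0,0,1,1,0,1,1 for degrees 0…6.
(x + x^2 + x^3 + x^4 + x^5 + x^6) has coefficients 0,1,1,1,1,1,1,0,0,0 for degrees 0…9.
Finally multiplying by (1 + x^3 + x^6), the product of all factors after the first has coefficients 0,1,1,1,2,2,2,2,2,2 for degrees 0…9.
[x^9] = 1·2 + 1·2 + 1·2 + 1·1 = 7.

7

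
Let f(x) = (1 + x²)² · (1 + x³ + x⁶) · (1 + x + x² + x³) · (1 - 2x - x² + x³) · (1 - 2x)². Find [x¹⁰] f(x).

(1 + x²)² has coefficients 1,0,2,0,1 for degrees 0…4.
(1 + x³ + x⁶) has coefficients 1,0,0,1,0,0,1,0,0,0,0 for degrees 0…10.
Multiplying by (1 + x + x² + x³) gives running coefficients 1,1,1,2,1,1,2,1,1,1,0 for degrees 0…10.
Multiplying by (1 - 2x - x² + x³) gives running coefficients 1,-1,-2,0,-3,-2,1,-3,-2,0,-2 for degrees 0…10.
Finally multiplying by (1 - 2x)², the product of all factors after the first has coefficients 1,-5,6,4,-11,10,-3,-15,14,-4,-10 for degrees 0…10.
[x¹⁰] = 1·(-10) + 2·14 + 1·(-3) = 15.

15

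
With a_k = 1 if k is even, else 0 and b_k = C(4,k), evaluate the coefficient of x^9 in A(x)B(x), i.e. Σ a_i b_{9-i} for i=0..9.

8

This is [x^9] in the product of the two ordinary generating functions.
Σ = 1·0 + 0·0 + 1·0 + 0·0 + 1·0 + 0·1 + 1·4 + 0·6 + 1·4 + 0·1 = 8.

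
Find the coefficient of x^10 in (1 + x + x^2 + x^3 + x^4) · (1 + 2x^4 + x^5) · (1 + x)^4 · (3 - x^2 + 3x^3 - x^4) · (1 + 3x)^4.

(1 + x + x^2 + x^3 + x^4) has coefficients 1,1,1,1,1 for degrees 0…4.
(1 + 2x^4 + x^5) has coefficients 1,0,0,0,2,1,0,0,0,0,0 for degrees 0…10.
Multiplying by (1 + x)^4 gives running coefficients 1,4,6,4,3,9,16,14,6,1,0 for degrees 0…10.
Multiplying by (3 - x^2 + 3x^3 - x^4) gives running coefficients 3,12,17,11,14,37,51,38,26,28,20 for degrees 0…10.
Finally multiplying by (1 + 3x)^4, the product of all factors after the first has coefficients 3,48,323,1187,2603,3607,3816,5051,8366,10897,9995 for degrees 0…10.
[x^10] = 1·9995 + 1·10897 + 1·8366 + 1·5051 + 1·3816 = 38125.

38125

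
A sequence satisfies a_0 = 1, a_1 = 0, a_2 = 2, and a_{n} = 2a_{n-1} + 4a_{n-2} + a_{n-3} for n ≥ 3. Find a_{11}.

The ordinary generating function has denominator 1 - 2t - 4t^2 - t^3.
Iterating the recurrence: a_0,…,a_{11} = 1, 0, 2, 5, 18, 58, 193, 636, 2102, 6941, 22926, 75718.

75718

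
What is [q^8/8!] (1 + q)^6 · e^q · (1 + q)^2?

1441729

The EGF product rule gives c_8 = Σ_{k_1+k_2+k_3=8} C(8; k_1,k_2,k_3) · ∏ g_i(k_i), where (1+q)^6 gives the falling factorial (6)_k; e^q gives (1)^k; (1+q)^2 gives the falling factorial (2)_k.
g_1(k) for k = 0…8: 1, 6, 30, 120, 360, 720, 720, 0, 0.
g_2(k) for k = 0…8: 1, 1, 1, 1, 1, 1, 1, 1, 1.
g_3(k) for k = 0…8: 1, 2, 2, 0, 0, 0, 0, 0, 0.
First combine the last two factors: h(k) = Σ_j C(k,j)·g_2(j)·g_3(k−j) for k = 0…8: 1, 3, 7, 13, 21, 31, 43, 57, 73.
c_8 = Σ_k C(8,k)·g_1(k)·h(8−k) = 1·1·73 + 8·6·57 + 28·30·43 + 56·120·31 + 70·360·21 + 56·720·13 + 28·720·7 = 73 + 2736 + 36120 + 208320 + 529200 + 524160 + 141120 = 1441729.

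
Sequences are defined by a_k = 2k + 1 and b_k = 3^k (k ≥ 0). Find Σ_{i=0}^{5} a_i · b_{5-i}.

This is [x^5] in the product of the two ordinary generating functions.
Σ = 1·243 + 3·81 + 5·27 + 7·9 + 9·3 + 11·1 = 722.

722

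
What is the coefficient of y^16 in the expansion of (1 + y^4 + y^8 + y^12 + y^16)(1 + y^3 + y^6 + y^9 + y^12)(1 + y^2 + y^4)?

5

(1 + y^4 + y^8 + y^12 + y^16) has coefficients 1,0,0,0,1,0,0,0,1,0,0,0,1,0,0,0,1 for degrees 0…16.
(1 + y^3 + y^6 + y^9 + y^12) has coefficients 1,0,0,1,0,0,1,0,0,1,0,0,1,0,0,0,0 for degrees 0…16.
Finally multiplying by (1 + y^2 + y^4), the product of all factors after the first has coefficients 1,0,1,1,1,1,1,1,1,1,1,1,1,1,1,0,1 for degrees 0…16.
[y^16] = 1·1 + 1·1 + 1·1 + 1·1 + 1·1 = 5.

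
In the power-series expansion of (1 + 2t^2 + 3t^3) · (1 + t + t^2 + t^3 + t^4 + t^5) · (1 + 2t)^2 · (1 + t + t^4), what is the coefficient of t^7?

124

(1 + 2t^2 + 3t^3) has coefficients 1,0,2,3 for degrees 0…3.
(1 + t + t^2 + t^3 + t^4 + t^5) has coefficients 1,1,1,1,1,1,0,0 for degrees 0…7.
Multiplying by (1 + 2t)^2 gives running coefficients 1,5,9,9,9,9,8,4 for degrees 0…7.
Finally multiplying by (1 + t + t^4), the product of all factors after the first has coefficients 1,6,14,18,19,23,26,21 for degrees 0…7.
[t^7] = 1·21 + 2·23 + 3·19 = 124.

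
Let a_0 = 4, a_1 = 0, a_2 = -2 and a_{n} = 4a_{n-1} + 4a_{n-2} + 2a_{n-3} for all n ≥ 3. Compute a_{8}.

-4232

The ordinary generating function has denominator 1 - 4z - 4z^2 - 2z^3.
Iterating the recurrence: a_0,…,a_{8} = 4, 0, -2, 0, -8, -36, -176, -864, -4232.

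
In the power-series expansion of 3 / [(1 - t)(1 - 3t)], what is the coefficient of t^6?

3279

Partial fractions give a closed form: a_n = (-3/2)·1^n + (9/2)·3^n.
At n = 6: a_6 = 3279.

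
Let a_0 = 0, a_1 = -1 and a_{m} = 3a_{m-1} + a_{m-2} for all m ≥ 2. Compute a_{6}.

-360

The ordinary generating function has denominator 1 - 3q - q^2.
Iterating the recurrence: a_0,…,a_{6} = 0, -1, -3, -10, -33, -109, -360.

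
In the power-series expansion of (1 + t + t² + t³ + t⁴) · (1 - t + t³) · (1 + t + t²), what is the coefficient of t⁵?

(1 + t + t² + t³ + t⁴) has coefficients 1,1,1,1,1 for degrees 0…4.
(1 - t + t³) has coefficients 1,-1,0,1,0,0 for degrees 0…5.
Finally multiplying by (1 + t + t²), the product of all factors after the first has coefficients 1,0,0,0,1,1 for degrees 0…5.
[t⁵] = 1·1 + 1·1 + 1·0 + 1·0 + 1·0 = 2.

2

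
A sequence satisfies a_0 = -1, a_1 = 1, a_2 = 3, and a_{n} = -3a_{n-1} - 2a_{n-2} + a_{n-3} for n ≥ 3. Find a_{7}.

-209

The ordinary generating function has denominator 1 + 3t + 2t^2 - t^3.
Iterating the recurrence: a_0,…,a_{7} = -1, 1, 3, -12, 31, -66, 124, -209.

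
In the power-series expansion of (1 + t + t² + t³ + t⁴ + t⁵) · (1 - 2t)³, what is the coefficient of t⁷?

4

(1 + t + t² + t³ + t⁴ + t⁵) has coefficients 1,1,1,1,1,1 for degrees 0…5.
(1 - 2t)³ has coefficients 1,-6,12,-8,0,0,0,0 for degrees 0…7.
[t⁷] = 1·0 + 1·0 + 1·0 + 1·0 + 1·(-8) + 1·12 = 4.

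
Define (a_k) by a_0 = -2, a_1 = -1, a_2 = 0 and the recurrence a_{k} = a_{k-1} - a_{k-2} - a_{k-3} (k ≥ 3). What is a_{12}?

The ordinary generating function has denominator 1 - q + q^2 + q^3.
Iterating the recurrence: a_0,…,a_{12} = -2, -1, 0, 3, 4, 1, -6, -11, -6, 11, 28, 23, -16.

-16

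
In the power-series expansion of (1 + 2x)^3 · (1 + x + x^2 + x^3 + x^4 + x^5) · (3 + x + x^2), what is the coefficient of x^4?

127

(1 + 2x)^3 has coefficients 1,6,12,8 for degrees 0…3.
(1 + x + x^2 + x^3 + x^4 + x^5) has coefficients 1,1,1,1,1 for degrees 0…4.
Finally multiplying by (3 + x + x^2), the product of all factors after the first has coefficients 3,4,5,5,5 for degrees 0…4.
[x^4] = 1·5 + 6·5 + 12·5 + 8·4 = 127.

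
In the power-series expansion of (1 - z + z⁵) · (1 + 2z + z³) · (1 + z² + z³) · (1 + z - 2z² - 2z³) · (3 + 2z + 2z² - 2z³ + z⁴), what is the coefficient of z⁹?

12

(1 - z + z⁵) has coefficients 1,-1,0,0,0,1 for degrees 0…5.
(1 + 2z + z³) has coefficients 1,2,0,1,0,0,0,0,0,0 for degrees 0…9.
Multiplying by (1 + z² + z³) gives running coefficients 1,2,1,4,2,1,1,0,0,0 for degrees 0…9.
Multiplying by (1 + z - 2z² - 2z³) gives running coefficients 1,3,1,-1,0,-7,-10,-5,-4,-2 for degrees 0…9.
Finally multiplying by (3 + 2z + 2z² - 2z³ + z⁴), the product of all factors after the first has coefficients 3,11,11,3,-5,-22,-41,-50,-28,-11 for degrees 0…9.
[z⁹] = 1·(-11) − 1·(-28) + 1·(-5) = 12.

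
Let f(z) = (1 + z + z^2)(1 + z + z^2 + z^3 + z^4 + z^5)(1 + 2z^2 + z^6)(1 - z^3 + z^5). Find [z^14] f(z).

2

(1 + z + z^2) has coefficients 1,1,1 for degrees 0…2.
(1 + z + z^2 + z^3 + z^4 + z^5) has coefficients 1,1,1,1,1,1,0,0,0,0,0,0,0,0,0 for degrees 0…14.
Multiplying by (1 + 2z^2 + z^6) gives running coefficients 1,1,3,3,3,3,3,3,1,1,1,1,0,0,0 for degrees 0…14.
Finally multiplying by (1 - z^3 + z^5), the product of all factors after the first has coefficients 1,1,3,2,2,1,1,3,1,1,1,3,2,0,0 for degrees 0…14.
[z^14] = 1·0 + 1·0 + 1·2 = 2.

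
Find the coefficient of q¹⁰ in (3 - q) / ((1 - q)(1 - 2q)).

5118

Partial fractions give a closed form: a_n = (-2)·1^n + (5)·2^n.
At n = 10: a_10 = 5118.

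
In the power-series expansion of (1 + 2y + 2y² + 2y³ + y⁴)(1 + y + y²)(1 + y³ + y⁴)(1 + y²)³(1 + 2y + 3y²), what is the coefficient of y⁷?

301

(1 + 2y + 2y² + 2y³ + y⁴) has coefficients 1,2,2,2,1 for degrees 0…4.
(1 + y + y²) has coefficients 1,1,1,0,0,0,0,0 for degrees 0…7.
Multiplying by (1 + y³ + y⁴) gives running coefficients 1,1,1,1,2,2,1,0 for degrees 0…7.
Multiplying by (1 + y²)³ gives running coefficients 1,1,4,4,8,8,11,10 for degrees 0…7.
Finally multiplying by (1 + 2y + 3y²), the product of all factors after the first has coefficients 1,3,9,15,28,36,51,56 for degrees 0…7.
[y⁷] = 1·56 + 2·51 + 2·36 + 2·28 + 1·15 = 301.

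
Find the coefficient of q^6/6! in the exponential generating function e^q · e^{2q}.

The EGF product rule gives c_6 = Σ_{k_1+k_2=6} C(6; k_1,k_2) · ∏ g_i(k_i), where e^q gives (1)^k; e^{2q} gives (2)^k.
g_1(k) for k = 0…6: 1, 1, 1, 1, 1, 1, 1.
g_2(k) for k = 0…6: 1, 2, 4, 8, 16, 32, 64.
c_6 = Σ_k C(6,k)·g_1(k)·g_2(6−k) = 1·1·64 + 6·1·32 + 15·1·16 + 20·1·8 + 15·1·4 + 6·1·2 + 1·1·1 = 64 + 192 + 240 + 160 + 60 + 12 + 1 = 729.

729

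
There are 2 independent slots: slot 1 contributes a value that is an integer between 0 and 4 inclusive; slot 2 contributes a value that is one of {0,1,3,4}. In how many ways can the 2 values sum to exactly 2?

2

The generating function for the choices is (1 + x + x^2 + x^3 + x^4)·(1 + x + x^3 + x^4); the count is [x^2].
(1 + x + x^2 + x^3 + x^4) has coefficients 1,1,1 for degrees 0…2.
(1 + x + x^3 + x^4) has coefficients 1,1,0 for degrees 0…2.
[x^2] = 1·0 + 1·1 + 1·1 = 2.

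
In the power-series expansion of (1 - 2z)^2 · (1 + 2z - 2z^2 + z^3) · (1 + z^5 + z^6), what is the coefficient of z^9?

(1 - 2z)^2 has coefficients 1,-4,4 for degrees 0…2.
(1 + 2z - 2z^2 + z^3) has coefficients 1,2,-2,1,0,0,0,0,0,0 for degrees 0…9.
Finally multiplying by (1 + z^5 + z^6), the product of all factors after the first has coefficients 1,2,-2,1,0,1,3,0,-1,1 for degrees 0…9.
[z^9] = 1·1 − 4·(-1) + 4·0 = 5.

5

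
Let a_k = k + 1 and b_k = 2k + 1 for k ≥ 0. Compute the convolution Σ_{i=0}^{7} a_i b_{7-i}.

Write out a_i and b_{7-i} for i = 0,…,7 and sum the products.
Σ = 1·15 + 2·13 + 3·11 + 4·9 + 5·7 + 6·5 + 7·3 + 8·1 = 204.

204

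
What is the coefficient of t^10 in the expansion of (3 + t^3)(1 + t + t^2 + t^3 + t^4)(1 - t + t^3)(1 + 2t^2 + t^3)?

(3 + t^3) has coefficients 3,0,0,1 for degrees 0…3.
(1 + t + t^2 + t^3 + t^4) has coefficients 1,1,1,1,1,0,0,0,0,0,0 for degrees 0…10.
Multiplying by (1 - t + t^3) gives running coefficients 1,0,0,1,1,0,1,1,0,0,0 for degrees 0…10.
Finally multiplying by (1 + 2t^2 + t^3), the product of all factors after the first has coefficients 1,0,2,2,1,2,4,2,2,3,1 for degrees 0…10.
[t^10] = 3·1 + 1·2 = 5.

5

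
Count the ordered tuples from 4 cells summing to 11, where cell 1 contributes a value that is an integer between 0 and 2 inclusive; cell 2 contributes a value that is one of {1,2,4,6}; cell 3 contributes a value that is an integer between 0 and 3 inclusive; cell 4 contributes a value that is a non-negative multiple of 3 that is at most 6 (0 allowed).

The generating function for the choices is (1 + q + q^2)·(q + q^2 + q^4 + q^6)·(1 + q + q^2 + q^3)·(1 + q^3 + q^6); the count is [q^11].
(1 + q + q^2) has coefficients 1,1,1 for degrees 0…2.
(q + q^2 + q^4 + q^6) has coefficients 0,1,1,0,1,0,1,0,0,0,0,0 for degrees 0…11.
Multiplying by (1 + q + q^2 + q^3) gives running coefficients 0,1,2,2,3,2,2,2,1,1,0,0 for degrees 0…11.
Finally multiplying by (1 + q^3 + q^6), the product of all factors after the first has coefficients 0,1,2,2,4,4,4,6,5,5,5,3 for degrees 0…11.
[q^11] = 1·3 + 1·5 + 1·5 = 13.

13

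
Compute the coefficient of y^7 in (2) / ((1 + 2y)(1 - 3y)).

2522

Partial fractions give a closed form: a_n = (4/5)·(-2)^n + (6/5)·3^n.
At n = 7: a_7 = 2522.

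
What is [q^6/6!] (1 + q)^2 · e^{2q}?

The EGF product rule gives c_6 = Σ_{k_1+k_2=6} C(6; k_1,k_2) · ∏ g_i(k_i), where (1+q)^2 gives the falling factorial (2)_k; e^{2q} gives (2)^k.
g_1(k) for k = 0…6: 1, 2, 2, 0, 0, 0, 0.
g_2(k) for k = 0…6: 1, 2, 4, 8, 16, 32, 64.
c_6 = Σ_k C(6,k)·g_1(k)·g_2(6−k) = 1·1·64 + 6·2·32 + 15·2·16 = 64 + 384 + 480 = 928.

928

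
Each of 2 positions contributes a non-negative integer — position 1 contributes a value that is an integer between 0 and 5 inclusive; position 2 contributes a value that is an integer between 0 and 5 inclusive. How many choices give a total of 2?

3

The generating function for the choices is (1 + t + t² + t³ + t⁴ + t⁵)·(1 + t + t² + t³ + t⁴ + t⁵); the count is [t²].
(1 + t + t² + t³ + t⁴ + t⁵) has coefficients 1,1,1 for degrees 0…2.
(1 + t + t² + t³ + t⁴ + t⁵) has coefficients 1,1,1 for degrees 0…2.
[t²] = 1·1 + 1·1 + 1·1 = 3.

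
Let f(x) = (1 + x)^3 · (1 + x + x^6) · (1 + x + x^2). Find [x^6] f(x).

2

(1 + x)^3 has coefficients 1,3,3,1 for degrees 0…3.
(1 + x + x^6) has coefficients 1,1,0,0,0,0,1 for degrees 0…6.
Finally multiplying by (1 + x + x^2), the product of all factors after the first has coefficients 1,2,2,1,0,0,1 for degrees 0…6.
[x^6] = 1·1 + 3·0 + 3·0 + 1·1 = 2.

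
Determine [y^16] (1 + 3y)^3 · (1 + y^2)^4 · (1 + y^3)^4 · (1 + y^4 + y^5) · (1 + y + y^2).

13014

(1 + 3y)^3 has coefficients 1,9,27,27 for degrees 0…3.
(1 + y^2)^4 has coefficients 1,0,4,0,6,0,4,0,1,0,0,0,0,0,0,0,0 for degrees 0…16.
Multiplying by (1 + y^3)^4 gives running coefficients 1,0,4,4,6,16,10,24,25,20,36,20,25,24,10,16,6 for degrees 0…16.
Multiplying by (1 + y^4 + y^5) gives running coefficients 1,0,4,4,7,17,14,32,35,42,62,54,74,69,66,72,51 for degrees 0…16.
Finally multiplying by (1 + y + y^2), the product of all factors after the first has coefficients 1,1,5,8,15,28,38,63,81,109,139,158,190,197,209,207,189 for degrees 0…16.
[y^16] = 1·189 + 9·207 + 27·209 + 27·197 = 13014.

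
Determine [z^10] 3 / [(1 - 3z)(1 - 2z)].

Partial fractions give a closed form: a_n = (9)·3^n + (-6)·2^n.
At n = 10: a_10 = 525297.

525297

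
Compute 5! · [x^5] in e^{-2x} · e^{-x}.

The EGF product rule gives c_5 = Σ_{k_1+k_2=5} C(5; k_1,k_2) · ∏ g_i(k_i), where e^{-2x} gives (-2)^k; e^{-x} gives (-1)^k.
g_1(k) for k = 0…5: 1, -2, 4, -8, 16, -32.
g_2(k) for k = 0…5: 1, -1, 1, -1, 1, -1.
c_5 = Σ_k C(5,k)·g_1(k)·g_2(5−k) = 1·1·(-1) + 5·(-2)·1 + 10·4·(-1) + 10·(-8)·1 + 5·16·(-1) + 1·(-32)·1 = −1 − 10 − 40 − 80 − 80 − 32 = -243.

-243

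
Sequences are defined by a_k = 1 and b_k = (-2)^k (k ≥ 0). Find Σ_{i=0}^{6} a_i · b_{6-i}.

43

The convolution is the x^6 coefficient of A(x)B(x).
Σ = 1·64 + 1·(-32) + 1·16 + 1·(-8) + 1·4 + 1·(-2) + 1·1 = 43.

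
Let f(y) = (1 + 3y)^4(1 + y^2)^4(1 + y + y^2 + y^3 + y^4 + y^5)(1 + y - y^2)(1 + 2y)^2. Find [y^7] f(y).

17124

(1 + 3y)^4 has coefficients 1,12,54,108,81 for degrees 0…4.
(1 + y^2)^4 has coefficients 1,0,4,0,6,0,4,0 for degrees 0…7.
Multiplying by (1 + y + y^2 + y^3 + y^4 + y^5) gives running coefficients 1,1,5,5,11,11,14,14 for degrees 0…7.
Multiplying by (1 + y - y^2) gives running coefficients 1,2,5,9,11,17,14,17 for degrees 0…7.
Finally multiplying by (1 + 2y)^2, the product of all factors after the first has coefficients 1,6,17,37,67,97,126,141 for degrees 0…7.
[y^7] = 1·141 + 12·126 + 54·97 + 108·67 + 81·37 = 17124.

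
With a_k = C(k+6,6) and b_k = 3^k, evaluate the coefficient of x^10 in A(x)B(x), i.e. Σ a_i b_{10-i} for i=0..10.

1000828

This is [x^10] in the product of the two ordinary generating functions.
Σ = 1·59049 + 7·19683 + 28·6561 + 84·2187 + 210·729 + 462·243 + 924·81 + 1716·27 + 3003·9 + 5005·3 + 8008·1 = 1000828.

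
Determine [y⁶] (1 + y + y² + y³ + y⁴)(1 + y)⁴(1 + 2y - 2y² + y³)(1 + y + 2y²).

110

(1 + y + y² + y³ + y⁴) has coefficients 1,1,1,1,1 for degrees 0…4.
(1 + y)⁴ has coefficients 1,4,6,4,1,0,0 for degrees 0…6.
Multiplying by (1 + 2y - 2y² + y³) gives running coefficients 1,6,12,9,1,0,2 for degrees 0…6.
Finally multiplying by (1 + y + 2y²), the product of all factors after the first has coefficients 1,7,20,33,34,19,4 for degrees 0…6.
[y⁶] = 1·4 + 1·19 + 1·34 + 1·33 + 1·20 = 110.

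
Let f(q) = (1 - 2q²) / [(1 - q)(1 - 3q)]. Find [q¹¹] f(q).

206672

The denominator gives the recurrence a_n = 4a_(n−1) − 3a_(n−2) for n ≥ 3; the numerator fixes a_0 = 1, a_1 = 4, a_2 = 11.
Iterating: 1, 4, 11, 32, 95, 284, 851, 2552, 7655, 22964, 68891, 206672, so a_11 = 206672.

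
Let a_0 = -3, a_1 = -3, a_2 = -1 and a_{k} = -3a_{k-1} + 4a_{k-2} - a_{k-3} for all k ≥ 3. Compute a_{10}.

The ordinary generating function has denominator 1 + 3t - 4t^2 + t^3.
Iterating the recurrence: a_0,…,a_{10} = -3, -3, -1, -6, 17, -74, 296, -1201, 4861, -19683, 79694.

79694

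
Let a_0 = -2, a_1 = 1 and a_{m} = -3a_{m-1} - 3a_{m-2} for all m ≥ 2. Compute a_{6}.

The ordinary generating function has denominator 1 + 3z + 3z^2.
Iterating the recurrence: a_0,…,a_{6} = -2, 1, 3, -12, 27, -45, 54.

54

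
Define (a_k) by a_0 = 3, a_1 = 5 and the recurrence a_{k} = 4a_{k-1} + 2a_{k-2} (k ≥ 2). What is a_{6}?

10056

The ordinary generating function has denominator 1 - 4z - 2z^2.
Iterating the recurrence: a_0,…,a_{6} = 3, 5, 26, 114, 508, 2260, 10056.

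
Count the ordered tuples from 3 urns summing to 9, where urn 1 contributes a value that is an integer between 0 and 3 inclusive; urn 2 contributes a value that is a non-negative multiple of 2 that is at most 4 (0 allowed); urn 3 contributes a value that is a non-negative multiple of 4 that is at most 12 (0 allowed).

The generating function for the choices is (1 + y + y² + y³)·(1 + y² + y⁴)·(1 + y⁴ + y⁸ + y¹²); the count is [y⁹].
(1 + y + y² + y³) has coefficients 1,1,1,1 for degrees 0…3.
(1 + y² + y⁴) has coefficients 1,0,1,0,1,0,0,0,0,0 for degrees 0…9.
Finally multiplying by (1 + y⁴ + y⁸ + y¹²), the product of all factors after the first has coefficients 1,0,1,0,2,0,1,0,2,0 for degrees 0…9.
[y⁹] = 1·0 + 1·2 + 1·0 + 1·1 = 3.

3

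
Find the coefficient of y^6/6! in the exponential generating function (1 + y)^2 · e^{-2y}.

160

The EGF product rule gives c_6 = Σ_{k_1+k_2=6} C(6; k_1,k_2) · ∏ g_i(k_i), where (1+y)^2 gives the falling factorial (2)_k; e^{-2y} gives (-2)^k.
g_1(k) for k = 0…6: 1, 2, 2, 0, 0, 0, 0.
g_2(k) for k = 0…6: 1, -2, 4, -8, 16, -32, 64.
c_6 = Σ_k C(6,k)·g_1(k)·g_2(6−k) = 1·1·64 + 6·2·(-32) + 15·2·16 = 64 − 384 + 480 = 160.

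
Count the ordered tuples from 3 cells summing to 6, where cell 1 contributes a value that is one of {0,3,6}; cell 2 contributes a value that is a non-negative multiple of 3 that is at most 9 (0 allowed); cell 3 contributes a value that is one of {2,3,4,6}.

The generating function for the choices is (1 + q³ + q⁶)·(1 + q³ + q⁶ + q⁹)·(q² + q³ + q⁴ + q⁶); the count is [q⁶].
(1 + q³ + q⁶) has coefficients 1,0,0,1,0,0,1 for degrees 0…6.
(1 + q³ + q⁶ + q⁹) has coefficients 1,0,0,1,0,0,1 for degrees 0…6.
Finally multiplying by (q² + q³ + q⁴ + q⁶), the product of all factors after the first has coefficients 0,0,1,1,1,1,2 for degrees 0…6.
[q⁶] = 1·2 + 1·1 + 1·0 = 3.

3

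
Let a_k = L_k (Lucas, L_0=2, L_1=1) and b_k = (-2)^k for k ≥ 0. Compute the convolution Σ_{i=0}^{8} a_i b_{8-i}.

533

The convolution is the x^8 coefficient of A(x)B(x).
Σ = 2·256 + 1·(-128) + 3·64 + 4·(-32) + 7·16 + 11·(-8) + 18·4 + 29·(-2) + 47·1 = 533.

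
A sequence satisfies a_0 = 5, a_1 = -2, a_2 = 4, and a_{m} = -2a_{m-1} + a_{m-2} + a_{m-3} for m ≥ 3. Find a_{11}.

The ordinary generating function has denominator 1 + 2q - q^2 - q^3.
Iterating the recurrence: a_0,…,a_{11} = 5, -2, 4, -5, 12, -25, 57, -127, 286, -642, 1443, -3242.

-3242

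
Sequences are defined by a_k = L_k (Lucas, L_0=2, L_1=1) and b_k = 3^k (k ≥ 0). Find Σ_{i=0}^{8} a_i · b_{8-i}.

19628

Write out a_i and b_{8-i} for i = 0,…,8 and sum the products.
Σ = 2·6561 + 1·2187 + 3·729 + 4·243 + 7·81 + 11·27 + 18·9 + 29·3 + 47·1 = 19628.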